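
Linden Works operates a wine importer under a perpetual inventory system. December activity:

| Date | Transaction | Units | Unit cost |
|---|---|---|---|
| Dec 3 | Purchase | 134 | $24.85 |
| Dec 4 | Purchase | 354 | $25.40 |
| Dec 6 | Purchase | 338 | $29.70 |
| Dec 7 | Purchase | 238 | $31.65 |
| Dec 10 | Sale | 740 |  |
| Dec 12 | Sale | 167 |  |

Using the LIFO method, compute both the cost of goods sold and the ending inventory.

Dec 10, 740 sold [LIFO — newest first]: 238 @ $31.65 + 338 @ $29.70 + 164 @ $25.40 = $21,736.90
Dec 12, 167 sold [LIFO — newest first]: 167 @ $25.40 = $4,241.80
Total COGS = $21,736.90 + $4,241.80 = $25,978.70
Ending inventory: 134 @ $24.85 + 23 @ $25.40 = $3,914.10

COGS = $25,978.70; ending inventory = $3,914.10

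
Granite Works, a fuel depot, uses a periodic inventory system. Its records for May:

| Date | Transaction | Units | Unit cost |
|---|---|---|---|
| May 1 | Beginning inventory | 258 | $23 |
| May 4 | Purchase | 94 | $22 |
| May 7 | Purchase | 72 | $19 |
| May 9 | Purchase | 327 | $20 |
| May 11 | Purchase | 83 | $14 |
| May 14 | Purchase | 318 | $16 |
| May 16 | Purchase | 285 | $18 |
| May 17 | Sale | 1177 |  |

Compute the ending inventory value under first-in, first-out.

May 17, 1177 sold [FIFO — oldest first]: 258 @ $23 + 94 @ $22 + 72 @ $19 + 327 @ $20 + 83 @ $14 + 318 @ $16 + 25 @ $18 = $22,610
Ending inventory: 260 @ $18 = $4,680
Check: goods available $27,290 = COGS $22,610 + ending $4,680

Ending inventory = $4,680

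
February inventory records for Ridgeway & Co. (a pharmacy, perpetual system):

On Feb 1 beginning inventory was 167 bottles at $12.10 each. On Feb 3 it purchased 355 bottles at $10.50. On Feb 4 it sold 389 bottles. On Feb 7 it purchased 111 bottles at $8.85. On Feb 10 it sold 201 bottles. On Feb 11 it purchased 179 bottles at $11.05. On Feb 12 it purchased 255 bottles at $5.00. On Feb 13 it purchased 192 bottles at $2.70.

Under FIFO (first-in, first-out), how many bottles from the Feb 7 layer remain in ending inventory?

Feb 4, 389 sold [FIFO — oldest first]: 167 @ $12.10 + 222 @ $10.50 = $4,351.70
Feb 10, 201 sold [FIFO — oldest first]: 133 @ $10.50 + 68 @ $8.85 = $1,998.30
Total COGS = $4,351.70 + $1,998.30 = $6,350.00
Ending inventory: 43 @ $8.85 + 179 @ $11.05 + 255 @ $5.00 + 192 @ $2.70 = $4,151.90
Check: goods available $10,501.90 = COGS $6,350.00 + ending $4,151.90

43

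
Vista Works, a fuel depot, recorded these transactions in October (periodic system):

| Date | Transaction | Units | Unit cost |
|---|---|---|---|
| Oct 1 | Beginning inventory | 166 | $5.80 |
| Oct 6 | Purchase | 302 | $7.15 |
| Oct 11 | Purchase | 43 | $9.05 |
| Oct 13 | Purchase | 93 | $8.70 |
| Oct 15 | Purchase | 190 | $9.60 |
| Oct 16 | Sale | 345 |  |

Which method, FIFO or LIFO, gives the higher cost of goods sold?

LIFO

FIFO COGS: 166 @ $5.80 + 179 @ $7.15 = $2,242.65
LIFO COGS: 190 @ $9.60 + 93 @ $8.70 + 43 @ $9.05 + 19 @ $7.15 = $3,158.10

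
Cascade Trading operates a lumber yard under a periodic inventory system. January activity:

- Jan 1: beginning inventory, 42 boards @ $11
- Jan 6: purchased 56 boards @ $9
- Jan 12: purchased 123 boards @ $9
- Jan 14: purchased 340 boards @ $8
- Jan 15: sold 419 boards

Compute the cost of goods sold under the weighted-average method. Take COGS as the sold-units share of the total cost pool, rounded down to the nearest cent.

Jan 15, sell 419: 419/561 × $4,793.00 → $3,579.79
Ending inventory (cost pool remaining) = $1,213.21

COGS = $3,579.79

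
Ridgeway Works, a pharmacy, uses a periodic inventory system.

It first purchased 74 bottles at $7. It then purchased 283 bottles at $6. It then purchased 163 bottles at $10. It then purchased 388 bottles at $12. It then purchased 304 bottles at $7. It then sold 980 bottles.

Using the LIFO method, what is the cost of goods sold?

Sale 1 (980) [LIFO — newest first]: 304 @ $7 + 388 @ $12 + 163 @ $10 + 125 @ $6 = $9,164
Ending inventory: 74 @ $7 + 158 @ $6 = $1,466
Check: goods available $10,630 = COGS $9,164 + ending $1,466

COGS = $9,164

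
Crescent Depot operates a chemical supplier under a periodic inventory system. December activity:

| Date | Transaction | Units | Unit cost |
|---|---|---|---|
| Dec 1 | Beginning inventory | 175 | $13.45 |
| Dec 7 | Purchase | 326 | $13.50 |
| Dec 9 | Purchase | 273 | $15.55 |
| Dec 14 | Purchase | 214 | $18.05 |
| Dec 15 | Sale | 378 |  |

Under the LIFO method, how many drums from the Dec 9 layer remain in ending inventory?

Dec 15, 378 sold [LIFO — newest first]: 214 @ $18.05 + 164 @ $15.55 = $6,412.90
Ending inventory: 175 @ $13.45 + 326 @ $13.50 + 109 @ $15.55 = $8,449.70

109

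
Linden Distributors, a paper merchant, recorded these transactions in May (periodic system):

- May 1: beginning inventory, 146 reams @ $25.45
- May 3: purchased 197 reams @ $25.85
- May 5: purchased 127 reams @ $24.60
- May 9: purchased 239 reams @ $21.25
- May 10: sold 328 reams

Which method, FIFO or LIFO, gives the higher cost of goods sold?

FIFO

FIFO COGS: 146 @ $25.45 + 182 @ $25.85 = $8,420.40
LIFO COGS: 239 @ $21.25 + 89 @ $24.60 = $7,268.15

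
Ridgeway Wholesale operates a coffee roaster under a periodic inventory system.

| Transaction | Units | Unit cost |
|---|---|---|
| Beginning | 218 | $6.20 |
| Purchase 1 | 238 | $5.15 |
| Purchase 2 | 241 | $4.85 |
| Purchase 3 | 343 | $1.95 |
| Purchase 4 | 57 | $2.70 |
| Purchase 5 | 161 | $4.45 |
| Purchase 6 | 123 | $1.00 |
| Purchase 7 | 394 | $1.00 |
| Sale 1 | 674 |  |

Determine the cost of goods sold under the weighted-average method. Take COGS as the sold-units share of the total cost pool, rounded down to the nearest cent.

COGS = $2,203.25

Sale 1, sell 674: 674/1775 × $5,802.35 → $2,203.25
Ending inventory (cost pool remaining) = $3,599.10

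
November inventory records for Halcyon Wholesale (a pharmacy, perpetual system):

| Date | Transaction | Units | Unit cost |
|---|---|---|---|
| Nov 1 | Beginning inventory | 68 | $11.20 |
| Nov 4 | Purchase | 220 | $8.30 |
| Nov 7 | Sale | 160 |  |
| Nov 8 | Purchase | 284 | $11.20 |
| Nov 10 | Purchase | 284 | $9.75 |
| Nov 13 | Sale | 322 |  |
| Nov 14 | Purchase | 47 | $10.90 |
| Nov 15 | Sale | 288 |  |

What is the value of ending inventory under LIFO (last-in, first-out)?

Nov 7, 160 sold [LIFO — newest first]: 160 @ $8.30 = $1,328.00
Nov 13, 322 sold [LIFO — newest first]: 284 @ $9.75 + 38 @ $11.20 = $3,194.60
Nov 15, 288 sold [LIFO — newest first]: 47 @ $10.90 + 241 @ $11.20 = $3,211.50
Total COGS = $1,328.00 + $3,194.60 + $3,211.50 = $7,734.10
Ending inventory: 68 @ $11.20 + 60 @ $8.30 + 5 @ $11.20 = $1,315.60

Ending inventory = $1,315.60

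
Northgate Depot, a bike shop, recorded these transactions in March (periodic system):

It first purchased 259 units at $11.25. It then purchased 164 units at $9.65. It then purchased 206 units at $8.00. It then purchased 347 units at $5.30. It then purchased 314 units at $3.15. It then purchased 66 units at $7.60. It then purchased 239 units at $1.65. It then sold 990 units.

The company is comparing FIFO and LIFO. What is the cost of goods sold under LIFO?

FIFO COGS: 259 @ $11.25 + 164 @ $9.65 + 206 @ $8.00 + 347 @ $5.30 + 14 @ $3.15 = $8,027.55
LIFO COGS: 239 @ $1.65 + 66 @ $7.60 + 314 @ $3.15 + 347 @ $5.30 + 24 @ $8.00 = $3,916.15

COGS = $3,916.15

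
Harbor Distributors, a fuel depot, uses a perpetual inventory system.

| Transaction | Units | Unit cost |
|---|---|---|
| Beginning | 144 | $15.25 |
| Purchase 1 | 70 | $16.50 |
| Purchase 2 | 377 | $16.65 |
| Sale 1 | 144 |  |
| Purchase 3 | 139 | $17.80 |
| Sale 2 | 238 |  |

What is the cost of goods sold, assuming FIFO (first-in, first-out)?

COGS = $6,148.20

Sale 1 (144) [FIFO — oldest first]: 144 @ $15.25 = $2,196.00
Sale 2 (238) [FIFO — oldest first]: 70 @ $16.50 + 168 @ $16.65 = $3,952.20
Total COGS = $2,196.00 + $3,952.20 = $6,148.20
Ending inventory: 209 @ $16.65 + 139 @ $17.80 = $5,954.05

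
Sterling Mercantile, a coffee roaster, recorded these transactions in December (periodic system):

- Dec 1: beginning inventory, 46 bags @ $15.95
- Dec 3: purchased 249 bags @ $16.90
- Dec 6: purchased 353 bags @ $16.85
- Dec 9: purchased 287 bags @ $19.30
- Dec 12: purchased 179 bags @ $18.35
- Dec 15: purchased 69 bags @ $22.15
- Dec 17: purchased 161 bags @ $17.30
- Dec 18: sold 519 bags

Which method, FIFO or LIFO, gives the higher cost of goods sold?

LIFO

FIFO COGS: 46 @ $15.95 + 249 @ $16.90 + 224 @ $16.85 = $8,716.20
LIFO COGS: 161 @ $17.30 + 69 @ $22.15 + 179 @ $18.35 + 110 @ $19.30 = $9,721.30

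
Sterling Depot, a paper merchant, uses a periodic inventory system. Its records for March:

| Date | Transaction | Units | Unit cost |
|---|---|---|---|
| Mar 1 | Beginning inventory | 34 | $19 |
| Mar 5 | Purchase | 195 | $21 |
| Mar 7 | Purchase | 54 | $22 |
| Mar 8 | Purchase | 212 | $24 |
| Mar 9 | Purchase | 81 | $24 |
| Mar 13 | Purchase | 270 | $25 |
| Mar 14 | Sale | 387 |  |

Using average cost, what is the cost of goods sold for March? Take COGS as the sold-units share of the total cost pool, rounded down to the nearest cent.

Mar 14, sell 387: 387/846 × $19,711.00 → $9,016.73
Ending inventory (cost pool remaining) = $10,694.27

COGS = $9,016.73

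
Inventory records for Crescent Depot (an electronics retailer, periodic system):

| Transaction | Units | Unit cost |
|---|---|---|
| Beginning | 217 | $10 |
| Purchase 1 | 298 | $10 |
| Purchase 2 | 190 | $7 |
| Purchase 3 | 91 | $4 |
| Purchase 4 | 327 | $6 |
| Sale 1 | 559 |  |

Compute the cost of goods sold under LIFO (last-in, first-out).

Sale 1 (559) [LIFO — newest first]: 327 @ $6 + 91 @ $4 + 141 @ $7 = $3,313
Ending inventory: 217 @ $10 + 298 @ $10 + 49 @ $7 = $5,493

COGS = $3,313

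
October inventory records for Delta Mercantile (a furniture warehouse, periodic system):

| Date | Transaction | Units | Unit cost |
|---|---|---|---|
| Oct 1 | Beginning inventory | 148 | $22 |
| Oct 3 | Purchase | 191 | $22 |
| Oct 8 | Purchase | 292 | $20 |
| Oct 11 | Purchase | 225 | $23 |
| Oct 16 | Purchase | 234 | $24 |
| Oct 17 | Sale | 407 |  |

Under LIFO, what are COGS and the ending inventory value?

Oct 17, 407 sold [LIFO — newest first]: 234 @ $24 + 173 @ $23 = $9,595
Ending inventory: 148 @ $22 + 191 @ $22 + 292 @ $20 + 52 @ $23 = $14,494

COGS = $9,595; ending inventory = $14,494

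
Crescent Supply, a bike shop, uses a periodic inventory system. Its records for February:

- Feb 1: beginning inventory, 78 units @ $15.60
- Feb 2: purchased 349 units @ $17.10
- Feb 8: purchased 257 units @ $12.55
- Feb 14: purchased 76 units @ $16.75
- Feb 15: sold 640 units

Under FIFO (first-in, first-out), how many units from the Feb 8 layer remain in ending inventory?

44

Feb 15, 640 sold [FIFO — oldest first]: 78 @ $15.60 + 349 @ $17.10 + 213 @ $12.55 = $9,857.85
Ending inventory: 44 @ $12.55 + 76 @ $16.75 = $1,825.20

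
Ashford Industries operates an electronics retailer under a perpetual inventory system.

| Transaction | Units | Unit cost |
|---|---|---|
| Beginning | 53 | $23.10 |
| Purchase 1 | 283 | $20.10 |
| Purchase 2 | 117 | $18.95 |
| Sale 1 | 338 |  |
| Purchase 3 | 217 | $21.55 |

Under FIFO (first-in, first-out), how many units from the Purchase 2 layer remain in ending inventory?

Sale 1 (338) [FIFO — oldest first]: 53 @ $23.10 + 283 @ $20.10 + 2 @ $18.95 = $6,950.50
Ending inventory: 115 @ $18.95 + 217 @ $21.55 = $6,855.60
Check: goods available $13,806.10 = COGS $6,950.50 + ending $6,855.60

115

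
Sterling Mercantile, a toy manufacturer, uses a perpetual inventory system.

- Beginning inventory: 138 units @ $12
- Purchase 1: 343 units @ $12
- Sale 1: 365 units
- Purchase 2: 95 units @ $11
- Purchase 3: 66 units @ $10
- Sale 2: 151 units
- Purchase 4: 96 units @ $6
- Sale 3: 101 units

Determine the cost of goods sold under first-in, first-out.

COGS = $7,227

Sale 1 (365) [FIFO — oldest first]: 138 @ $12 + 227 @ $12 = $4,380
Sale 2 (151) [FIFO — oldest first]: 116 @ $12 + 35 @ $11 = $1,777
Sale 3 (101) [FIFO — oldest first]: 60 @ $11 + 41 @ $10 = $1,070
Total COGS = $4,380 + $1,777 + $1,070 = $7,227
Ending inventory: 25 @ $10 + 96 @ $6 = $826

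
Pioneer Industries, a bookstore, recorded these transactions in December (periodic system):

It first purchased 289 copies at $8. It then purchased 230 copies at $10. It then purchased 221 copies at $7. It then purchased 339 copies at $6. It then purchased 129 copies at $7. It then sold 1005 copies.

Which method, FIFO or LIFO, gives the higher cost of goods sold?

FIFO COGS: 289 @ $8 + 230 @ $10 + 221 @ $7 + 265 @ $6 = $7,749
LIFO COGS: 129 @ $7 + 339 @ $6 + 221 @ $7 + 230 @ $10 + 86 @ $8 = $7,472

FIFO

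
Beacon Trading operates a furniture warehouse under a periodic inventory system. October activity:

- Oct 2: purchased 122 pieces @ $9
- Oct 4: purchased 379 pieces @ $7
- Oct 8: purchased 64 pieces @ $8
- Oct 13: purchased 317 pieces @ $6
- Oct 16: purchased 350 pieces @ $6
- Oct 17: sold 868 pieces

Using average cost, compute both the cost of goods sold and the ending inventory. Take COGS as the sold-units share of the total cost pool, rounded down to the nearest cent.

COGS = $5,823.06; ending inventory = $2,441.94

Oct 17, sell 868: 868/1232 × $8,265.00 → $5,823.06
Ending inventory (cost pool remaining) = $2,441.94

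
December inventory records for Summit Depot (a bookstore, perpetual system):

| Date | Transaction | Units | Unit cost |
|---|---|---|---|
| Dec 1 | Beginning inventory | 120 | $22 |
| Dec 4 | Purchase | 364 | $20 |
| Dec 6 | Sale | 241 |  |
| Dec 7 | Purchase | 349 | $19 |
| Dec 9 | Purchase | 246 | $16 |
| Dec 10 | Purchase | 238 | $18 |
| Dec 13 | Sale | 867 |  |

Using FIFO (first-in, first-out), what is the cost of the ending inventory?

Ending inventory = $3,762

Dec 6, 241 sold [FIFO — oldest first]: 120 @ $22 + 121 @ $20 = $5,060
Dec 13, 867 sold [FIFO — oldest first]: 243 @ $20 + 349 @ $19 + 246 @ $16 + 29 @ $18 = $15,949
Total COGS = $5,060 + $15,949 = $21,009
Ending inventory: 209 @ $18 = $3,762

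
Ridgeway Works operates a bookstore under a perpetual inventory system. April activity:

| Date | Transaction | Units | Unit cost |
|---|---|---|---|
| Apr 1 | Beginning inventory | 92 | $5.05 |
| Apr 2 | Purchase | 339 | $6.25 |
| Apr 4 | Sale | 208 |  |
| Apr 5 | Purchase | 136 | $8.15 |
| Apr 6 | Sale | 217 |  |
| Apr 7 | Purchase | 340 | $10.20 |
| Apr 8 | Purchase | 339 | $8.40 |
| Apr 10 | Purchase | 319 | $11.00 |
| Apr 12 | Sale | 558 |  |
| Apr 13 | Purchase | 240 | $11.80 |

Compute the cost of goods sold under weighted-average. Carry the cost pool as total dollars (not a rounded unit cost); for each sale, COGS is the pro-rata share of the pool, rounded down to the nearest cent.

COGS = $8,006.89

After Apr 1: 92 on hand, pool $464.60 (≈ $5.0500 each)
After Apr 2: 431 on hand, pool $2,583.35 (≈ $5.9939 each)
Apr 4, sell 208: 208/431 × $2,583.35 → $1,246.72
After Apr 5: 359 on hand, pool $2,445.03 (≈ $6.8107 each)
Apr 6, sell 217: 217/359 × $2,445.03 → $1,477.91
After Apr 7: 482 on hand, pool $4,435.12 (≈ $9.2015 each)
After Apr 8: 821 on hand, pool $7,282.72 (≈ $8.8705 each)
After Apr 10: 1140 on hand, pool $10,791.72 (≈ $9.4664 each)
Apr 12, sell 558: 558/1140 × $10,791.72 → $5,282.26
After Apr 13: 822 on hand, pool $8,341.46 (≈ $10.1478 each)
Total COGS = $1,246.72 + $1,477.91 + $5,282.26 = $8,006.89
Ending inventory (cost pool remaining) = $8,341.46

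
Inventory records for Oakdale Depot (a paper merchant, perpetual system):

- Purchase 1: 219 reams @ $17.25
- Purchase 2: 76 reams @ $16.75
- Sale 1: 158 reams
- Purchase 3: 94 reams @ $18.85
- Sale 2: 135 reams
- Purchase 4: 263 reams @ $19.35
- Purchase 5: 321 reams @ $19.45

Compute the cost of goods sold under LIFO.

COGS = $5,166.65

Sale 1 (158) [LIFO — newest first]: 76 @ $16.75 + 82 @ $17.25 = $2,687.50
Sale 2 (135) [LIFO — newest first]: 94 @ $18.85 + 41 @ $17.25 = $2,479.15
Total COGS = $2,687.50 + $2,479.15 = $5,166.65
Ending inventory: 96 @ $17.25 + 263 @ $19.35 + 321 @ $19.45 = $12,988.50
Check: goods available $18,155.15 = COGS $5,166.65 + ending $12,988.50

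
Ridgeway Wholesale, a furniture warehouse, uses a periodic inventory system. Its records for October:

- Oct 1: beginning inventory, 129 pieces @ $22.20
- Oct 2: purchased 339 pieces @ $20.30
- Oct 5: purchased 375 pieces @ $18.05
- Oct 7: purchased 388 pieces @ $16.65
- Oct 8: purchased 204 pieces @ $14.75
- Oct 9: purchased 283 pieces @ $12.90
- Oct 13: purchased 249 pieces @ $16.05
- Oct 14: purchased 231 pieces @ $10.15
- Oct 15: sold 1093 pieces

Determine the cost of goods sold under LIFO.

COGS = $15,098.70

Oct 15, 1093 sold [LIFO — newest first]: 231 @ $10.15 + 249 @ $16.05 + 283 @ $12.90 + 204 @ $14.75 + 126 @ $16.65 = $15,098.70
Ending inventory: 129 @ $22.20 + 339 @ $20.30 + 375 @ $18.05 + 262 @ $16.65 = $20,876.55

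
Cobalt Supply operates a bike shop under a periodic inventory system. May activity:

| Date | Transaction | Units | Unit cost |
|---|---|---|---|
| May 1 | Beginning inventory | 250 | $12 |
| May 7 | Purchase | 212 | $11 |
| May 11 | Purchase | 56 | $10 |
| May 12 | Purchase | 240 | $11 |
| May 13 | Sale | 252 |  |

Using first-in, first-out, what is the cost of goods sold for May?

May 13, 252 sold [FIFO — oldest first]: 250 @ $12 + 2 @ $11 = $3,022
Ending inventory: 210 @ $11 + 56 @ $10 + 240 @ $11 = $5,510
Check: goods available $8,532 = COGS $3,022 + ending $5,510

COGS = $3,022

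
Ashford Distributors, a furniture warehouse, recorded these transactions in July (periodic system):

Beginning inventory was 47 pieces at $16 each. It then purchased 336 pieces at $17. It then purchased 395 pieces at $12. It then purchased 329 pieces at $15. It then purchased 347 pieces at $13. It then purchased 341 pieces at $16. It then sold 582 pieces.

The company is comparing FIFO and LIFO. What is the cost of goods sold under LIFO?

COGS = $8,589

FIFO COGS: 47 @ $16 + 336 @ $17 + 199 @ $12 = $8,852
LIFO COGS: 341 @ $16 + 241 @ $13 = $8,589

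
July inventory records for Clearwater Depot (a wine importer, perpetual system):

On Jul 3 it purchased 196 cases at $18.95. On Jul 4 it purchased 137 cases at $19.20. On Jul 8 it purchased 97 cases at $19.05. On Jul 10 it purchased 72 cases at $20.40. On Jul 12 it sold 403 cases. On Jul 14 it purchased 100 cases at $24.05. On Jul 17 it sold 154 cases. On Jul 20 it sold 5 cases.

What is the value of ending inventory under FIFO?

Ending inventory = $962.00

Jul 12, 403 sold [FIFO — oldest first]: 196 @ $18.95 + 137 @ $19.20 + 70 @ $19.05 = $7,678.10
Jul 17, 154 sold [FIFO — oldest first]: 27 @ $19.05 + 72 @ $20.40 + 55 @ $24.05 = $3,305.90
Jul 20, 5 sold [FIFO — oldest first]: 5 @ $24.05 = $120.25
Total COGS = $7,678.10 + $3,305.90 + $120.25 = $11,104.25
Ending inventory: 40 @ $24.05 = $962.00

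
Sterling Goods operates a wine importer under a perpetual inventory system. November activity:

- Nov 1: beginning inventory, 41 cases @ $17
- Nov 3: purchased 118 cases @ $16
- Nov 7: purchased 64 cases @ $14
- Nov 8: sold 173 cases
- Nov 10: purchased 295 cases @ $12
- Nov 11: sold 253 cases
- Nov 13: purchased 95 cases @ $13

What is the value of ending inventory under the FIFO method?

Ending inventory = $2,339

Nov 8, 173 sold [FIFO — oldest first]: 41 @ $17 + 118 @ $16 + 14 @ $14 = $2,781
Nov 11, 253 sold [FIFO — oldest first]: 50 @ $14 + 203 @ $12 = $3,136
Total COGS = $2,781 + $3,136 = $5,917
Ending inventory: 92 @ $12 + 95 @ $13 = $2,339
Check: goods available $8,256 = COGS $5,917 + ending $2,339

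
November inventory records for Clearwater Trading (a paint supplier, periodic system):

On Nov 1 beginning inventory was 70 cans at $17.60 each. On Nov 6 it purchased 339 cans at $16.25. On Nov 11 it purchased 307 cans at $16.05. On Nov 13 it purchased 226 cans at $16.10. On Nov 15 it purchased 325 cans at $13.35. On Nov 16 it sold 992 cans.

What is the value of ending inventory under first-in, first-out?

Nov 16, 992 sold [FIFO — oldest first]: 70 @ $17.60 + 339 @ $16.25 + 307 @ $16.05 + 226 @ $16.10 + 50 @ $13.35 = $15,974.20
Ending inventory: 275 @ $13.35 = $3,671.25

Ending inventory = $3,671.25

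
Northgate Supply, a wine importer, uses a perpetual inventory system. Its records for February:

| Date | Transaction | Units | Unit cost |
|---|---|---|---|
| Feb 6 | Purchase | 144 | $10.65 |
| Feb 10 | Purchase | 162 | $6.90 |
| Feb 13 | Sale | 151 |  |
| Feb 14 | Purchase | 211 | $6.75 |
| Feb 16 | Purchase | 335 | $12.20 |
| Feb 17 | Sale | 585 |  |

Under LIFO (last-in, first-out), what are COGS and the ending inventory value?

COGS = $6,927.25; ending inventory = $1,235.40

Feb 13, 151 sold [LIFO — newest first]: 151 @ $6.90 = $1,041.90
Feb 17, 585 sold [LIFO — newest first]: 335 @ $12.20 + 211 @ $6.75 + 11 @ $6.90 + 28 @ $10.65 = $5,885.35
Total COGS = $1,041.90 + $5,885.35 = $6,927.25
Ending inventory: 116 @ $10.65 = $1,235.40
Check: goods available $8,162.65 = COGS $6,927.25 + ending $1,235.40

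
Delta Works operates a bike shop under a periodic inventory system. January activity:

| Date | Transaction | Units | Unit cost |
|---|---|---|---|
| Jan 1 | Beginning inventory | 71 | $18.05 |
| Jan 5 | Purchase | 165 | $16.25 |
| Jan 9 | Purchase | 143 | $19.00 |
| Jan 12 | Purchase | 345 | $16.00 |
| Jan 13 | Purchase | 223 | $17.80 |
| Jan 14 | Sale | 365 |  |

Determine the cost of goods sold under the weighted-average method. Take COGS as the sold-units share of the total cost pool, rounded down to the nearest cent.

Jan 14, sell 365: 365/947 × $16,169.20 → $6,232.05
Ending inventory (cost pool remaining) = $9,937.15

COGS = $6,232.05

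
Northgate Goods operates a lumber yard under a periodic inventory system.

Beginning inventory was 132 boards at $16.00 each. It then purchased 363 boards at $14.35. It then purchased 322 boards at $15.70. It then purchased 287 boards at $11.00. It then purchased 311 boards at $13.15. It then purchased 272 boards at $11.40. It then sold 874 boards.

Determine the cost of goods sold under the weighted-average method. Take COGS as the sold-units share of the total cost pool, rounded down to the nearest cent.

COGS = $11,772.78

Sale 1, sell 874: 874/1687 × $22,723.90 → $11,772.78
Ending inventory (cost pool remaining) = $10,951.12
Check: goods available $22,723.90 = COGS $11,772.78 + ending $10,951.12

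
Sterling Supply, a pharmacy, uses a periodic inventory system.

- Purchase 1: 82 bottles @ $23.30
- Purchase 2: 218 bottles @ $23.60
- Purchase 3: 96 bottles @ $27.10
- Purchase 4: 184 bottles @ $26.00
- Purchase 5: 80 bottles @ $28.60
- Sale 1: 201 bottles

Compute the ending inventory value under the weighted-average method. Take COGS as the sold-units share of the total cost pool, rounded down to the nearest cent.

Sale 1, sell 201: 201/660 × $16,729.00 → $5,094.74
Ending inventory (cost pool remaining) = $11,634.26

Ending inventory = $11,634.26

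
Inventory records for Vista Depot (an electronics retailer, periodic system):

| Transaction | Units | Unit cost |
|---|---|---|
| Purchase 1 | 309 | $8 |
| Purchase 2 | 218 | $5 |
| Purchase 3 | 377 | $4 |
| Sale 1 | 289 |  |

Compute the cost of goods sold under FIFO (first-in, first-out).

Sale 1 (289) [FIFO — oldest first]: 289 @ $8 = $2,312
Ending inventory: 20 @ $8 + 218 @ $5 + 377 @ $4 = $2,758

COGS = $2,312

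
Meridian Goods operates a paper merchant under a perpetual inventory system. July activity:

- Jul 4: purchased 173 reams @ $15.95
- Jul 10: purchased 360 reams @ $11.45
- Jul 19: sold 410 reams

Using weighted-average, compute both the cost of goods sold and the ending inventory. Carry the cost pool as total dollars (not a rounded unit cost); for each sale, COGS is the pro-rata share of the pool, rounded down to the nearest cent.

COGS = $5,293.34; ending inventory = $1,588.01

After Jul 4: 173 on hand, pool $2,759.35 (≈ $15.9500 each)
After Jul 10: 533 on hand, pool $6,881.35 (≈ $12.9106 each)
Jul 19, sell 410: 410/533 × $6,881.35 → $5,293.34
Ending inventory (cost pool remaining) = $1,588.01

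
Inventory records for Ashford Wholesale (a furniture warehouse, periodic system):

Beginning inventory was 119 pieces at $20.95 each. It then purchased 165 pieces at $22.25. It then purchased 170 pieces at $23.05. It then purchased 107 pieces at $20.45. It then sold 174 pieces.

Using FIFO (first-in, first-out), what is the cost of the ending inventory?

Sale 1 (174) [FIFO — oldest first]: 119 @ $20.95 + 55 @ $22.25 = $3,716.80
Ending inventory: 110 @ $22.25 + 170 @ $23.05 + 107 @ $20.45 = $8,554.15
Check: goods available $12,270.95 = COGS $3,716.80 + ending $8,554.15

Ending inventory = $8,554.15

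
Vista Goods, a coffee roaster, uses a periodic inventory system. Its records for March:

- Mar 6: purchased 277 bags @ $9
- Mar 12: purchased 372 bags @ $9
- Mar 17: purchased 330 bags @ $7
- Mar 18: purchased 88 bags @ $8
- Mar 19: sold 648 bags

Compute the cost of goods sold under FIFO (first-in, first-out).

COGS = $5,832

Mar 19, 648 sold [FIFO — oldest first]: 277 @ $9 + 371 @ $9 = $5,832
Ending inventory: 1 @ $9 + 330 @ $7 + 88 @ $8 = $3,023
Check: goods available $8,855 = COGS $5,832 + ending $3,023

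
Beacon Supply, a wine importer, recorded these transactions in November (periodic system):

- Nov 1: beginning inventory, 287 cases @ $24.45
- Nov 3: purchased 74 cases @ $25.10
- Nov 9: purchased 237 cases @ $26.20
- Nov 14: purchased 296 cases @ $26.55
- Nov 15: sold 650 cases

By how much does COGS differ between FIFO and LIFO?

$512.40

FIFO COGS: 287 @ $24.45 + 74 @ $25.10 + 237 @ $26.20 + 52 @ $26.55 = $16,464.55
LIFO COGS: 296 @ $26.55 + 237 @ $26.20 + 74 @ $25.10 + 43 @ $24.45 = $16,976.95
Difference = |$16,464.55 − $16,976.95| = $512.40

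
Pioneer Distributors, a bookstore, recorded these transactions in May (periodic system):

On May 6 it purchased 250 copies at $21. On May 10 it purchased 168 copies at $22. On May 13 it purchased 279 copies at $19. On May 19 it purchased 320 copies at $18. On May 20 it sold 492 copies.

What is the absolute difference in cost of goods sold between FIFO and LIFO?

FIFO COGS: 250 @ $21 + 168 @ $22 + 74 @ $19 = $10,352
LIFO COGS: 320 @ $18 + 172 @ $19 = $9,028
Difference = |$10,352 − $9,028| = $1,324

$1,324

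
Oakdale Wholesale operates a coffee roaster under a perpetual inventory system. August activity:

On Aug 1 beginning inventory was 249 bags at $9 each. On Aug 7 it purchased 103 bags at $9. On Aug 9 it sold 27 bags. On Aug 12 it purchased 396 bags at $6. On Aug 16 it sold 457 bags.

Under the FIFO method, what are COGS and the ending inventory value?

COGS = $3,960; ending inventory = $1,584

Aug 9, 27 sold [FIFO — oldest first]: 27 @ $9 = $243
Aug 16, 457 sold [FIFO — oldest first]: 222 @ $9 + 103 @ $9 + 132 @ $6 = $3,717
Total COGS = $243 + $3,717 = $3,960
Ending inventory: 264 @ $6 = $1,584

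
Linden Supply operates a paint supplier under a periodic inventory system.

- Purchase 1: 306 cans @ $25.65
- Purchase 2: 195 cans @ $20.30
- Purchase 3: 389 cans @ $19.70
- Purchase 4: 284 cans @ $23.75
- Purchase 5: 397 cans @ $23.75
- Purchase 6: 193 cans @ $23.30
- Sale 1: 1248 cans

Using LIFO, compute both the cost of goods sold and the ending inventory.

COGS = $28,038.45; ending inventory = $12,102.90

Sale 1 (1248) [LIFO — newest first]: 193 @ $23.30 + 397 @ $23.75 + 284 @ $23.75 + 374 @ $19.70 = $28,038.45
Ending inventory: 306 @ $25.65 + 195 @ $20.30 + 15 @ $19.70 = $12,102.90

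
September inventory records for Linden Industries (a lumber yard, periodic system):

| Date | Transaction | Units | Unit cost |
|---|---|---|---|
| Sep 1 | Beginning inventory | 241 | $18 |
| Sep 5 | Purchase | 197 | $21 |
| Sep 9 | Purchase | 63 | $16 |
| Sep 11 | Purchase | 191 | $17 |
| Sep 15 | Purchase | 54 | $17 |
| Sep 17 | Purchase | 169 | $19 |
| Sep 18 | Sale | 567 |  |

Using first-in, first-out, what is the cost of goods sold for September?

Sep 18, 567 sold [FIFO — oldest first]: 241 @ $18 + 197 @ $21 + 63 @ $16 + 66 @ $17 = $10,605
Ending inventory: 125 @ $17 + 54 @ $17 + 169 @ $19 = $6,254

COGS = $10,605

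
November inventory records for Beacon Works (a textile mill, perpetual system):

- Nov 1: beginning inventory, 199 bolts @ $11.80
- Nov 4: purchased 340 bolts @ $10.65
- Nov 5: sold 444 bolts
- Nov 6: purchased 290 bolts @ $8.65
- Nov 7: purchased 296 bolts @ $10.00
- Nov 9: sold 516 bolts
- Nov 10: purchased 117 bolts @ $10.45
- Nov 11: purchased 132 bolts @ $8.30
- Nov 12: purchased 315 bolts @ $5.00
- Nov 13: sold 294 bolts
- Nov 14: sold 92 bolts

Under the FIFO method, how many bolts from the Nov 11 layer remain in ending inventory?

28

Nov 5, 444 sold [FIFO — oldest first]: 199 @ $11.80 + 245 @ $10.65 = $4,957.45
Nov 9, 516 sold [FIFO — oldest first]: 95 @ $10.65 + 290 @ $8.65 + 131 @ $10.00 = $4,830.25
Nov 13, 294 sold [FIFO — oldest first]: 165 @ $10.00 + 117 @ $10.45 + 12 @ $8.30 = $2,972.25
Nov 14, 92 sold [FIFO — oldest first]: 92 @ $8.30 = $763.60
Total COGS = $4,957.45 + $4,830.25 + $2,972.25 + $763.60 = $13,523.55
Ending inventory: 28 @ $8.30 + 315 @ $5.00 = $1,807.40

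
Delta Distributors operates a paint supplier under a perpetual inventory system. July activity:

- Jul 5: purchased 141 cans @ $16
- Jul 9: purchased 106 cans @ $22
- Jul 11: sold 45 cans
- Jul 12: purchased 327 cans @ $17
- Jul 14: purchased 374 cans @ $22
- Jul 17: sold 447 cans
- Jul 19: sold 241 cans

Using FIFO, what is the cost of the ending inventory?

Ending inventory = $4,730

Jul 11, 45 sold [FIFO — oldest first]: 45 @ $16 = $720
Jul 17, 447 sold [FIFO — oldest first]: 96 @ $16 + 106 @ $22 + 245 @ $17 = $8,033
Jul 19, 241 sold [FIFO — oldest first]: 82 @ $17 + 159 @ $22 = $4,892
Total COGS = $720 + $8,033 + $4,892 = $13,645
Ending inventory: 215 @ $22 = $4,730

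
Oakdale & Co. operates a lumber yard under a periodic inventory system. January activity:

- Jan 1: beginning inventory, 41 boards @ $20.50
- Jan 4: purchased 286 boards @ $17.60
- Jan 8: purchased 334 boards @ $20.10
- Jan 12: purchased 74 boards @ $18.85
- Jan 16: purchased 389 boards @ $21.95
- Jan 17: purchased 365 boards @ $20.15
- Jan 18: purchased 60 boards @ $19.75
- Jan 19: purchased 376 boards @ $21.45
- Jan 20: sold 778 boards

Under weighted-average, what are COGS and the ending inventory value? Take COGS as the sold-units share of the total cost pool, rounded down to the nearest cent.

Jan 20, sell 778: 778/1925 × $39,125.90 → $15,812.96
Ending inventory (cost pool remaining) = $23,312.94

COGS = $15,812.96; ending inventory = $23,312.94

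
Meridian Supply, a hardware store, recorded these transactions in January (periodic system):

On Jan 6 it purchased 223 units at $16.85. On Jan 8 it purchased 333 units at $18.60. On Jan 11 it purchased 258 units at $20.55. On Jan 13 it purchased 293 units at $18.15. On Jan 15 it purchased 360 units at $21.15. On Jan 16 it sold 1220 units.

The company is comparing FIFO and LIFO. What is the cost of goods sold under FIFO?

COGS = $22,961.15

FIFO COGS: 223 @ $16.85 + 333 @ $18.60 + 258 @ $20.55 + 293 @ $18.15 + 113 @ $21.15 = $22,961.15
LIFO COGS: 360 @ $21.15 + 293 @ $18.15 + 258 @ $20.55 + 309 @ $18.60 = $23,981.25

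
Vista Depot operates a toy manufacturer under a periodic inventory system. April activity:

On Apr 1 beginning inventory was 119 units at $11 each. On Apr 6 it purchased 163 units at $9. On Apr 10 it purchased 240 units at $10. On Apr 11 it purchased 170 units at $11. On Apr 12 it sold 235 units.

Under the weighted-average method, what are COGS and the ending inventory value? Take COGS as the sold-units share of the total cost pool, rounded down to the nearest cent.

Apr 12, sell 235: 235/692 × $7,046.00 → $2,392.78
Ending inventory (cost pool remaining) = $4,653.22
Check: goods available $7,046.00 = COGS $2,392.78 + ending $4,653.22

COGS = $2,392.78; ending inventory = $4,653.22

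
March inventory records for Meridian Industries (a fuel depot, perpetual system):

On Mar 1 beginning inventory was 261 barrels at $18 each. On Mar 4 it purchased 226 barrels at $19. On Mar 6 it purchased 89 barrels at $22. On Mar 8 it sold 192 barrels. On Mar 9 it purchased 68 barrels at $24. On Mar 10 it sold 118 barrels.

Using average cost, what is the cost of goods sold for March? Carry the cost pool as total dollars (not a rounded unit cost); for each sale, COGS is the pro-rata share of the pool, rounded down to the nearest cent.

After Mar 1: 261 on hand, pool $4,698.00 (≈ $18.0000 each)
After Mar 4: 487 on hand, pool $8,992.00 (≈ $18.4641 each)
After Mar 6: 576 on hand, pool $10,950.00 (≈ $19.0104 each)
Mar 8, sell 192: 192/576 × $10,950.00 → $3,650.00
After Mar 9: 452 on hand, pool $8,932.00 (≈ $19.7611 each)
Mar 10, sell 118: 118/452 × $8,932.00 → $2,331.80
Total COGS = $3,650.00 + $2,331.80 = $5,981.80
Ending inventory (cost pool remaining) = $6,600.20

COGS = $5,981.80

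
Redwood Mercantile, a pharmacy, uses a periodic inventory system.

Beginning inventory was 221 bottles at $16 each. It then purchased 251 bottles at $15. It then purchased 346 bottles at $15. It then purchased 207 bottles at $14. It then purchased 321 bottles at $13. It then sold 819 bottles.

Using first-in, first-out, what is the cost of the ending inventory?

Sale 1 (819) [FIFO — oldest first]: 221 @ $16 + 251 @ $15 + 346 @ $15 + 1 @ $14 = $12,505
Ending inventory: 206 @ $14 + 321 @ $13 = $7,057

Ending inventory = $7,057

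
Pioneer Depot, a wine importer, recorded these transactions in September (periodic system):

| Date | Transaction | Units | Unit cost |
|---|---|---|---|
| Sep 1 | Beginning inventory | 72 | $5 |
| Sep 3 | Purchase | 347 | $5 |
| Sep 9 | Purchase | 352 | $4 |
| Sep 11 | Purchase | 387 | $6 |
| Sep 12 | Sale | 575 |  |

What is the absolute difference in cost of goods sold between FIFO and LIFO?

$355

FIFO COGS: 72 @ $5 + 347 @ $5 + 156 @ $4 = $2,719
LIFO COGS: 387 @ $6 + 188 @ $4 = $3,074
Difference = |$2,719 − $3,074| = $355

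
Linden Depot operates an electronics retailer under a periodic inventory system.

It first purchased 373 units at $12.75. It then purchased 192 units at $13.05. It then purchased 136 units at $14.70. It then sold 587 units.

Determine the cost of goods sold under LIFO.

Sale 1 (587) [LIFO — newest first]: 136 @ $14.70 + 192 @ $13.05 + 259 @ $12.75 = $7,807.05
Ending inventory: 114 @ $12.75 = $1,453.50

COGS = $7,807.05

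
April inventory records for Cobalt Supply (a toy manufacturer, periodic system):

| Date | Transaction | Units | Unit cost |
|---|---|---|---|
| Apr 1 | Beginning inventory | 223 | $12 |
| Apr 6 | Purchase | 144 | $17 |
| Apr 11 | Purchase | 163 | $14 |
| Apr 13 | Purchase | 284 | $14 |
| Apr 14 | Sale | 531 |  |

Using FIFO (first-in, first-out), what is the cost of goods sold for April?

COGS = $7,420

Apr 14, 531 sold [FIFO — oldest first]: 223 @ $12 + 144 @ $17 + 163 @ $14 + 1 @ $14 = $7,420
Ending inventory: 283 @ $14 = $3,962
Check: goods available $11,382 = COGS $7,420 + ending $3,962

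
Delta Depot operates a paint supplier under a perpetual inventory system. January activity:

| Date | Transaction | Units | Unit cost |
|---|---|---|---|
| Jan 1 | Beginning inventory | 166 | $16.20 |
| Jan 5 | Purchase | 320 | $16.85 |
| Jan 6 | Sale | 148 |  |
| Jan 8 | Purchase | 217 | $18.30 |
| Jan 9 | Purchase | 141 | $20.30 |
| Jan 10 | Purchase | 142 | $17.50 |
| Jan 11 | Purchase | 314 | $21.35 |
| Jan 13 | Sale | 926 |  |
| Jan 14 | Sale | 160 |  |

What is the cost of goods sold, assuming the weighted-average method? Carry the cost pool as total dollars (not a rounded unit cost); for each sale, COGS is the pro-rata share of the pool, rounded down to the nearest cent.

COGS = $22,863.56

After Jan 1: 166 on hand, pool $2,689.20 (≈ $16.2000 each)
After Jan 5: 486 on hand, pool $8,081.20 (≈ $16.6280 each)
Jan 6, sell 148: 148/486 × $8,081.20 → $2,460.94
After Jan 8: 555 on hand, pool $9,591.36 (≈ $17.2817 each)
After Jan 9: 696 on hand, pool $12,453.66 (≈ $17.8932 each)
After Jan 10: 838 on hand, pool $14,938.66 (≈ $17.8266 each)
After Jan 11: 1152 on hand, pool $21,642.56 (≈ $18.7869 each)
Jan 13, sell 926: 926/1152 × $21,642.56 → $17,396.71
Jan 14, sell 160: 160/226 × $4,245.85 → $3,005.91
Total COGS = $2,460.94 + $17,396.71 + $3,005.91 = $22,863.56
Ending inventory (cost pool remaining) = $1,239.94
Check: goods available $24,103.50 = COGS $22,863.56 + ending $1,239.94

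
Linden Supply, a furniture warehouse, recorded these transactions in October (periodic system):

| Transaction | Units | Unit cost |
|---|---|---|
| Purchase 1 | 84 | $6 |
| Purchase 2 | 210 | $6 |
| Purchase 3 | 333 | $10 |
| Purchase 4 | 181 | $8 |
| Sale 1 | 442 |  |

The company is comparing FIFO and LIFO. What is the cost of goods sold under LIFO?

COGS = $4,058

FIFO COGS: 84 @ $6 + 210 @ $6 + 148 @ $10 = $3,244
LIFO COGS: 181 @ $8 + 261 @ $10 = $4,058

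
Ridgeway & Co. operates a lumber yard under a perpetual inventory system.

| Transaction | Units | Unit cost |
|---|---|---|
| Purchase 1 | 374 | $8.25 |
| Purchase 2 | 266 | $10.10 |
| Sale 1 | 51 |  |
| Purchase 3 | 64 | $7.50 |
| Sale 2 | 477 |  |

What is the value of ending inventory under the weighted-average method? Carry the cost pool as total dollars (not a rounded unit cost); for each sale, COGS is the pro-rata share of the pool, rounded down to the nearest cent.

Ending inventory = $1,561.13

After Purchase 1: 374 on hand, pool $3,085.50 (≈ $8.2500 each)
After Purchase 2: 640 on hand, pool $5,772.10 (≈ $9.0189 each)
Sale 1, sell 51: 51/640 × $5,772.10 → $459.96
After Purchase 3: 653 on hand, pool $5,792.14 (≈ $8.8700 each)
Sale 2, sell 477: 477/653 × $5,792.14 → $4,231.01
Total COGS = $459.96 + $4,231.01 = $4,690.97
Ending inventory (cost pool remaining) = $1,561.13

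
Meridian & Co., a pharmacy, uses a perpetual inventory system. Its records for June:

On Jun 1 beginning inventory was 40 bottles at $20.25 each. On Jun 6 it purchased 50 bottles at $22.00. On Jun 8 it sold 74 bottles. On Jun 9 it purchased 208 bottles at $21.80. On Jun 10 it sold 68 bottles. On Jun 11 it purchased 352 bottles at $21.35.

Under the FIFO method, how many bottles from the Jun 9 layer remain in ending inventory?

156

Jun 8, 74 sold [FIFO — oldest first]: 40 @ $20.25 + 34 @ $22.00 = $1,558.00
Jun 10, 68 sold [FIFO — oldest first]: 16 @ $22.00 + 52 @ $21.80 = $1,485.60
Total COGS = $1,558.00 + $1,485.60 = $3,043.60
Ending inventory: 156 @ $21.80 + 352 @ $21.35 = $10,916.00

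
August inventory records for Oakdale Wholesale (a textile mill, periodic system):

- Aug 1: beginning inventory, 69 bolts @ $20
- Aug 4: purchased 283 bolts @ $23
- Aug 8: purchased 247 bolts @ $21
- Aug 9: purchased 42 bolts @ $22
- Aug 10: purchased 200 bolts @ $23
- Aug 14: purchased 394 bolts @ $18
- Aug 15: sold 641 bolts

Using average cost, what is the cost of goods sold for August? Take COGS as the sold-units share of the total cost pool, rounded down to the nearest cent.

COGS = $13,334.87

Aug 15, sell 641: 641/1235 × $25,692.00 → $13,334.87
Ending inventory (cost pool remaining) = $12,357.13
Check: goods available $25,692.00 = COGS $13,334.87 + ending $12,357.13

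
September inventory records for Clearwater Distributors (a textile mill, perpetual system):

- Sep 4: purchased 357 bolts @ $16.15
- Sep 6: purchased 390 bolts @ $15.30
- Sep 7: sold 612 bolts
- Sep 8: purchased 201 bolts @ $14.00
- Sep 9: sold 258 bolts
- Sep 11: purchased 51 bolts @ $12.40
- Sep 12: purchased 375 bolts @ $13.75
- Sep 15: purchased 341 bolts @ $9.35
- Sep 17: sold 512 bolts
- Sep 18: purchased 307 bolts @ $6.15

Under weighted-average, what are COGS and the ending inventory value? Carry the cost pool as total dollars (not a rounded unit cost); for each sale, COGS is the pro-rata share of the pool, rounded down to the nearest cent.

After Sep 4: 357 on hand, pool $5,765.55 (≈ $16.1500 each)
After Sep 6: 747 on hand, pool $11,732.55 (≈ $15.7062 each)
Sep 7, sell 612: 612/747 × $11,732.55 → $9,612.20
After Sep 8: 336 on hand, pool $4,934.35 (≈ $14.6856 each)
Sep 9, sell 258: 258/336 × $4,934.35 → $3,788.87
After Sep 11: 129 on hand, pool $1,777.88 (≈ $13.7820 each)
After Sep 12: 504 on hand, pool $6,934.13 (≈ $13.7582 each)
After Sep 15: 845 on hand, pool $10,122.48 (≈ $11.9793 each)
Sep 17, sell 512: 512/845 × $10,122.48 → $6,133.38
After Sep 18: 640 on hand, pool $5,877.15 (≈ $9.1830 each)
Total COGS = $9,612.20 + $3,788.87 + $6,133.38 = $19,534.45
Ending inventory (cost pool remaining) = $5,877.15
Check: goods available $25,411.60 = COGS $19,534.45 + ending $5,877.15

COGS = $19,534.45; ending inventory = $5,877.15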